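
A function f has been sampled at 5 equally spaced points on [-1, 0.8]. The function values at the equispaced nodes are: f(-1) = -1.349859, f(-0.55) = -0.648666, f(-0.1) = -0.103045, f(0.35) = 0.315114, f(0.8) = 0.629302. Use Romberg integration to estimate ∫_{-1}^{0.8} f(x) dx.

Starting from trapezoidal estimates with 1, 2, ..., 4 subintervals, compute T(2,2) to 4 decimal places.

-0.3391

T(0,0) (trapezoid, 1 panel, h=1.8000): -0.648501
T(1,0) (trapezoid, 2 panels, h=0.9000): -0.416991
T(2,0) (trapezoid, 4 panels, h=0.4500): -0.358594
T(1,1) = -0.416991 + (-0.416991 − (-0.648501))/3 = -0.339821
T(2,1) = -0.358594 + (-0.358594 − (-0.416991))/3 = -0.339128
T(2,2) = -0.339128 + (-0.339128 − (-0.339821))/15 = -0.339082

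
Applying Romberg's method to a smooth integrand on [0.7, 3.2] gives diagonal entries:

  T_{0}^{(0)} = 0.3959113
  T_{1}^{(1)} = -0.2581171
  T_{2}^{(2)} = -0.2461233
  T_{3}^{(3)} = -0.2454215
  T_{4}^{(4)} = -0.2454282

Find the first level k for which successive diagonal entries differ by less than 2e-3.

k = 3

|T_{1}^{(1)} − T_{0}^{(0)}| = 0.6540284 ≥ 2e-3
|T_{2}^{(2)} − T_{1}^{(1)}| = 0.0119938 ≥ 2e-3
|T_{3}^{(3)} − T_{2}^{(2)}| = 0.0007018 < 2e-3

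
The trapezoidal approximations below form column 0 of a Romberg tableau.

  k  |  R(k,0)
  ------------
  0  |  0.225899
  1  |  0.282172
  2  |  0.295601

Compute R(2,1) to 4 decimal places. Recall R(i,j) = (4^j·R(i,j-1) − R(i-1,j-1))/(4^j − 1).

Richardson extrapolation on the trapezoidal column (denominator 4−1=3):
R(2,1) = (4·0.295601 − 0.282172) / 3 = 0.300077

0.3001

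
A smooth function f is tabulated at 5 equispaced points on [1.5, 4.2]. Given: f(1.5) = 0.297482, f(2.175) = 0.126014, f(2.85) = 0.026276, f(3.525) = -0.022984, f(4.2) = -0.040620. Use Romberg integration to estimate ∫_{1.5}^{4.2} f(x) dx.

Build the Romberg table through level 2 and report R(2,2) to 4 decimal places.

R(0,0) (trapezoid, 1 panel, h=2.7000): 0.346764
R(1,0) (trapezoid, 2 panels, h=1.3500): 0.208854
R(2,0) (trapezoid, 4 panels, h=0.6750): 0.173972
R(1,1) = 0.208854 + (0.208854 − 0.346764)/3 = 0.162884
R(2,1) = 0.173972 + (0.173972 − 0.208854)/3 = 0.162345
R(2,2) = 0.162345 + (0.162345 − 0.162884)/15 = 0.162309

0.1623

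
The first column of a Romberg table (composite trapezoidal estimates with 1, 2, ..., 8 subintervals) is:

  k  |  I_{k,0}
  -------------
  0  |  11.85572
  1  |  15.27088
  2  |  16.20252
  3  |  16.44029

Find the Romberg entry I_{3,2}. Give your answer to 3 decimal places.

16.520

Richardson extrapolation on the trapezoidal column (denominator 4−1=3):
I_{2,1} = (4·16.20252 − 15.27088) / 3 = 16.51307
I_{3,1} = 16.44029 + (16.44029 − 16.20252)/3 = 16.51955
I_{3,2} = (16·16.51955 − 16.51307) / 15 = 16.51998
(Column j=1 coincides with Simpson's rule on the same nodes.)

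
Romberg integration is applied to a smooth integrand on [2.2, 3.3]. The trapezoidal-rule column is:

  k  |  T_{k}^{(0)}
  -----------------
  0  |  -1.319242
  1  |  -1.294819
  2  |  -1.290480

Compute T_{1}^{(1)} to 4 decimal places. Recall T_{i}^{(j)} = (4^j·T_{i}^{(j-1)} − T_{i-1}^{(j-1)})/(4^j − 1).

T_{1}^{(1)} = (4·(-1.294819) − (-1.319242)) / 3 = -1.286678

-1.2867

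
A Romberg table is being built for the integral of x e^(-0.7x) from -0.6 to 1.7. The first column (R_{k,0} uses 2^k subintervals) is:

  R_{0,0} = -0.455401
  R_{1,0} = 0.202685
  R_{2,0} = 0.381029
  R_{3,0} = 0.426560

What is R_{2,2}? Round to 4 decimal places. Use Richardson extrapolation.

R_{1,1} = 0.202685 + (0.202685 − (-0.455401))/3 = 0.422047
R_{2,1} = 0.381029 + (0.381029 − 0.202685)/3 = 0.440477
R_{2,2} = (16·0.440477 − 0.422047) / 15 = 0.441706

0.4417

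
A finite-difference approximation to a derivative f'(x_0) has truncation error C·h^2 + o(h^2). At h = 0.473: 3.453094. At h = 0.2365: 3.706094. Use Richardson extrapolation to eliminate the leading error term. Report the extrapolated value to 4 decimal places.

3.7904

The leading error scales as h^2; refining by a factor of 2 reduces it by 2^2 = 4.
Extrapolated value = (4·A(h/2) − A(h)) / (4 − 1)
= (4·3.706094 − 3.453094) / 3
= 11.371282 / 3 = 3.790427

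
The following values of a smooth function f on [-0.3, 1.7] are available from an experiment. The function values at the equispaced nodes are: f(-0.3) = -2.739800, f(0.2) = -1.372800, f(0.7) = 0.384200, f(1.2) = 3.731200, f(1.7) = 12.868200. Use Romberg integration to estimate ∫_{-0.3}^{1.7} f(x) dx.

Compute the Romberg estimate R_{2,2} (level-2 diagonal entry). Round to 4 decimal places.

R_{0,0} (trapezoid, 1 panel, h=2.0000): 10.128400
R_{1,0} (trapezoid, 2 panels, h=1.0000): 5.448400
R_{2,0} (trapezoid, 4 panels, h=0.5000): 3.903400
R_{1,1} = 5.448400 + (5.448400 − 10.128400)/3 = 3.888400
R_{2,1} = 3.903400 + (3.903400 − 5.448400)/3 = 3.388400
R_{2,2} = 3.388400 + (3.388400 − 3.888400)/15 = 3.355067

3.3551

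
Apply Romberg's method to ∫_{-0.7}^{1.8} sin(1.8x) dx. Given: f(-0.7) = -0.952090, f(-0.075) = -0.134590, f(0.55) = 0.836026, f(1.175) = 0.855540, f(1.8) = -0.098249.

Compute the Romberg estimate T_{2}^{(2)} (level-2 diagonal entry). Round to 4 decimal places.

T_{0}^{(0)} (trapezoid, 1 panel, h=2.5000): -1.312924
T_{1}^{(0)} (trapezoid, 2 panels, h=1.2500): 0.388571
T_{2}^{(0)} (trapezoid, 4 panels, h=0.6250): 0.644879
T_{1}^{(1)} = 0.388571 + (0.388571 − (-1.312924))/3 = 0.955736
T_{2}^{(1)} = 0.644879 + (0.644879 − 0.388571)/3 = 0.730315
T_{2}^{(2)} = 0.730315 + (0.730315 − 0.955736)/15 = 0.715287

0.7153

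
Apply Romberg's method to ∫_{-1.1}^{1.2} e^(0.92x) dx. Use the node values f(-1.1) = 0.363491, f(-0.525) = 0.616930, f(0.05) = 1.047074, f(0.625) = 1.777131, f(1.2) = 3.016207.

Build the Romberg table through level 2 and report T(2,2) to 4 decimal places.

T(0,0) (trapezoid, 1 panel, h=2.3000): 3.886653
T(1,0) (trapezoid, 2 panels, h=1.1500): 3.147461
T(2,0) (trapezoid, 4 panels, h=0.5750): 2.950316
T(1,1) = 3.147461 + (3.147461 − 3.886653)/3 = 2.901064
T(2,1) = 2.950316 + (2.950316 − 3.147461)/3 = 2.884601
T(2,2) = 2.884601 + (2.884601 − 2.901064)/15 = 2.883503

2.8835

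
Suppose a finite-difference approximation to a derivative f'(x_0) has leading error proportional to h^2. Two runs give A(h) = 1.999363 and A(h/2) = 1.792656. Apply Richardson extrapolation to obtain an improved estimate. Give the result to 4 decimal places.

1.7238

Extrapolated value = (4·A(h/2) − A(h)) / (4 − 1)
= (4·1.792656 − 1.999363) / 3
= 5.171261 / 3 = 1.723754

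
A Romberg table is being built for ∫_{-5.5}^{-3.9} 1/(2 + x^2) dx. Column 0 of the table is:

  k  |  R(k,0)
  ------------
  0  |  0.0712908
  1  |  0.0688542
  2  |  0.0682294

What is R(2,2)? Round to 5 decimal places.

0.06802

R(1,1) = (4·0.0688542 − 0.0712908) / 3 = 0.0680420
R(2,1) = (4·0.0682294 − 0.0688542) / 3 = 0.0680211
R(2,2) = 0.0680211 + (0.0680211 − 0.0680420)/15 = 0.0680197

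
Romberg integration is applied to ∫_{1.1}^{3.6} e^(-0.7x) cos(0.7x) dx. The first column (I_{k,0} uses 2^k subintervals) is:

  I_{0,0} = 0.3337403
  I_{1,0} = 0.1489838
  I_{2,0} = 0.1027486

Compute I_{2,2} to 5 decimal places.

I_{1,1} = 0.1489838 + (0.1489838 − 0.3337403)/3 = 0.0873983
I_{2,1} = (4·0.1027486 − 0.1489838) / 3 = 0.0873369
I_{2,2} = 0.0873369 + (0.0873369 − 0.0873983)/15 = 0.0873328

0.08733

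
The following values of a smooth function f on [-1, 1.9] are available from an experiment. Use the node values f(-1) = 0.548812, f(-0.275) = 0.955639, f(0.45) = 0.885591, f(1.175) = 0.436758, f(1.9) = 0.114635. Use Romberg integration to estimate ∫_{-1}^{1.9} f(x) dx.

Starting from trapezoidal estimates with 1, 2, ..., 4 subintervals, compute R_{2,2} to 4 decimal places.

R_{0,0} (trapezoid, 1 panel, h=2.9000): 0.961998
R_{1,0} (trapezoid, 2 panels, h=1.4500): 1.765106
R_{2,0} (trapezoid, 4 panels, h=0.7250): 1.892041
R_{1,1} = 1.765106 + (1.765106 − 0.961998)/3 = 2.032809
R_{2,1} = 1.892041 + (1.892041 − 1.765106)/3 = 1.934353
R_{2,2} = 1.934353 + (1.934353 − 2.032809)/15 = 1.927789

1.9278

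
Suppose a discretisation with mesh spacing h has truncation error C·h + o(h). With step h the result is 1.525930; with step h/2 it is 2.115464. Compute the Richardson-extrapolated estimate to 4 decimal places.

2.7050

The leading error scales as h; refining by a factor of 2 reduces it by 2^1 = 2.
Extrapolated value = (2·A(h/2) − A(h)) / (2 − 1)
= (2·2.115464 − 1.525930) / 1
= 2.704998 / 1 = 2.704998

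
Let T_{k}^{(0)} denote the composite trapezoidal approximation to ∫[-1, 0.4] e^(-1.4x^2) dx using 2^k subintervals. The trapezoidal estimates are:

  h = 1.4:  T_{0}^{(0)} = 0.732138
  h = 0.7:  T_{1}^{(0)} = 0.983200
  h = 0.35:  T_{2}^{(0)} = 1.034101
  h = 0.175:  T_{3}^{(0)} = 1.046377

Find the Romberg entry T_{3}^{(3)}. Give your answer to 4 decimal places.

T_{1}^{(1)} = (4·0.983200 − 0.732138) / 3 = 1.066887
T_{2}^{(1)} = (4·1.034101 − 0.983200) / 3 = 1.051068
T_{3}^{(1)} = (4·1.046377 − 1.034101) / 3 = 1.050469
T_{2}^{(2)} = (16·1.051068 − 1.066887) / 15 = 1.050013
T_{3}^{(2)} = 1.050469 + (1.050469 − 1.051068)/15 = 1.050429
T_{3}^{(3)} = 1.050429 + (1.050429 − 1.050013)/63 = 1.050436

1.0504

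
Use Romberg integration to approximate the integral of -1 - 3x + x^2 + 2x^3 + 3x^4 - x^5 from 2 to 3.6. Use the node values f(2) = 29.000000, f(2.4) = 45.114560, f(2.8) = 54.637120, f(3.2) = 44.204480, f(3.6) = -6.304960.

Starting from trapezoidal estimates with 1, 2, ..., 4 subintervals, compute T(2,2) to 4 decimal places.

T(0,0) (trapezoid, 1 panel, h=1.6000): 18.156032
T(1,0) (trapezoid, 2 panels, h=0.8000): 52.787712
T(2,0) (trapezoid, 4 panels, h=0.4000): 62.121472
T(1,1) = 52.787712 + (52.787712 − 18.156032)/3 = 64.331605
T(2,1) = 62.121472 + (62.121472 − 52.787712)/3 = 65.232725
T(2,2) = 65.232725 + (65.232725 − 64.331605)/15 = 65.292800

65.2928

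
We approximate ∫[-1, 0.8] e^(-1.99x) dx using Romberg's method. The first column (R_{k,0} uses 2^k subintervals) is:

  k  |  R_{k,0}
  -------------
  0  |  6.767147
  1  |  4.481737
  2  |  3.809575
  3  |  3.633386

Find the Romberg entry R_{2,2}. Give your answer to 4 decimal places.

R_{1,1} = 4.481737 + (4.481737 − 6.767147)/3 = 3.719934
R_{2,1} = 3.809575 + (3.809575 − 4.481737)/3 = 3.585521
R_{2,2} = 3.585521 + (3.585521 − 3.719934)/15 = 3.576560

3.5766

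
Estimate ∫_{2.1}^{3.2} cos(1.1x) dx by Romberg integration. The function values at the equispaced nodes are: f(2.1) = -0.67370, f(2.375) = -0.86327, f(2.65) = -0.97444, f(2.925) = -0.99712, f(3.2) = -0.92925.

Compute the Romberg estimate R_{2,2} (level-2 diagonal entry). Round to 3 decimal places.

-1.008

R_{0,0} (trapezoid, 1 panel, h=1.1000): -0.88162
R_{1,0} (trapezoid, 2 panels, h=0.5500): -0.97675
R_{2,0} (trapezoid, 4 panels, h=0.2750): -0.99998
R_{1,1} = -0.97675 + (-0.97675 − (-0.88162))/3 = -1.00846
R_{2,1} = -0.99998 + (-0.99998 − (-0.97675))/3 = -1.00772
R_{2,2} = -1.00772 + (-1.00772 − (-1.00846))/15 = -1.00767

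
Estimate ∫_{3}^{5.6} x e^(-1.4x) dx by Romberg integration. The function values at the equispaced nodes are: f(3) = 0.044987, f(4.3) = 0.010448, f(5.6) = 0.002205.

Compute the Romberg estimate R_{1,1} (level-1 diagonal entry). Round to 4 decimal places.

0.0386

R_{0,0} (trapezoid, 1 panel, h=2.6000): 0.061350
R_{1,0} (trapezoid, 2 panels, h=1.3000): 0.044257
R_{1,1} = 0.044257 + (0.044257 − 0.061350)/3 = 0.038559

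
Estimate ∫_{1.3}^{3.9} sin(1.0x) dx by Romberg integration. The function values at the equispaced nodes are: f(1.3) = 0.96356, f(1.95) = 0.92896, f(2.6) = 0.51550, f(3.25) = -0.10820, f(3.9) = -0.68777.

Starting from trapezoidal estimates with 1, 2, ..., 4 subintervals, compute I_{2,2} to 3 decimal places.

0.993

I_{0,0} (trapezoid, 1 panel, h=2.6000): 0.35853
I_{1,0} (trapezoid, 2 panels, h=1.3000): 0.84941
I_{2,0} (trapezoid, 4 panels, h=0.6500): 0.95820
I_{1,1} = 0.84941 + (0.84941 − 0.35853)/3 = 1.01304
I_{2,1} = 0.95820 + (0.95820 − 0.84941)/3 = 0.99446
I_{2,2} = 0.99446 + (0.99446 − 1.01304)/15 = 0.99322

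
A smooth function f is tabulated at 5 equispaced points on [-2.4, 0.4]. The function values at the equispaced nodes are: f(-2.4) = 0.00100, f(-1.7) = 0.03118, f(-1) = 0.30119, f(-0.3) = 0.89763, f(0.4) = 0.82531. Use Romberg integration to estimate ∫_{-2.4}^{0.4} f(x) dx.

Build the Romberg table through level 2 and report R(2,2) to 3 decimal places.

R(0,0) (trapezoid, 1 panel, h=2.8000): 1.15683
R(1,0) (trapezoid, 2 panels, h=1.4000): 1.00008
R(2,0) (trapezoid, 4 panels, h=0.7000): 1.15021
R(1,1) = 1.00008 + (1.00008 − 1.15683)/3 = 0.94783
R(2,1) = 1.15021 + (1.15021 − 1.00008)/3 = 1.20025
R(2,2) = 1.20025 + (1.20025 − 0.94783)/15 = 1.21708

1.217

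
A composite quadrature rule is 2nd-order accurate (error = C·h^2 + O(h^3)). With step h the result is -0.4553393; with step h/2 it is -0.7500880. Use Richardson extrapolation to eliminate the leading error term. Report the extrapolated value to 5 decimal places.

The leading error scales as h^2; refining by a factor of 2 reduces it by 2^2 = 4.
Extrapolated value = (4·A(h/2) − A(h)) / (4 − 1)
= (4·(-0.7500880) − (-0.4553393)) / 3
= -2.5450127 / 3 = -0.8483376

-0.84834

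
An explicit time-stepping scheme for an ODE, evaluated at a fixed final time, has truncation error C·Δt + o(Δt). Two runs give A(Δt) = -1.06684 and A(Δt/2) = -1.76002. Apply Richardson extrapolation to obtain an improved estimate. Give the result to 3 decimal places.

The leading error scales as Δt; refining by a factor of 2 reduces it by 2^1 = 2.
Extrapolated value = (2·A(Δt/2) − A(Δt)) / (2 − 1)
= (2·(-1.76002) − (-1.06684)) / 1
= -2.45320 / 1 = -2.45320

-2.453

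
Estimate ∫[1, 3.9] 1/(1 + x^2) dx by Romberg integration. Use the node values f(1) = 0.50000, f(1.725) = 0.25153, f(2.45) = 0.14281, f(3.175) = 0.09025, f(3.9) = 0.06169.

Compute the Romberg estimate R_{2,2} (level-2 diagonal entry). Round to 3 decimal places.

R_{0,0} (trapezoid, 1 panel, h=2.9000): 0.81445
R_{1,0} (trapezoid, 2 panels, h=1.4500): 0.61430
R_{2,0} (trapezoid, 4 panels, h=0.7250): 0.55494
R_{1,1} = 0.61430 + (0.61430 − 0.81445)/3 = 0.54758
R_{2,1} = 0.55494 + (0.55494 − 0.61430)/3 = 0.53515
R_{2,2} = 0.53515 + (0.53515 − 0.54758)/15 = 0.53432

0.534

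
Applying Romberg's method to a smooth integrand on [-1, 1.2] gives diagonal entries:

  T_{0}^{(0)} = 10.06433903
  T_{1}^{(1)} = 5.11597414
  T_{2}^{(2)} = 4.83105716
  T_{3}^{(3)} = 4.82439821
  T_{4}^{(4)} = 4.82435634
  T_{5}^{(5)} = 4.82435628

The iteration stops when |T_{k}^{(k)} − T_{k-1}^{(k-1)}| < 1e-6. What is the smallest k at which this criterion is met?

k = 5

|T_{1}^{(1)} − T_{0}^{(0)}| = 4.94836489 ≥ 1e-6
|T_{2}^{(2)} − T_{1}^{(1)}| = 0.28491698 ≥ 1e-6
|T_{3}^{(3)} − T_{2}^{(2)}| = 0.00665895 ≥ 1e-6
|T_{4}^{(4)} − T_{3}^{(3)}| = 0.00004187 ≥ 1e-6
|T_{5}^{(5)} − T_{4}^{(4)}| = 0.00000006 < 1e-6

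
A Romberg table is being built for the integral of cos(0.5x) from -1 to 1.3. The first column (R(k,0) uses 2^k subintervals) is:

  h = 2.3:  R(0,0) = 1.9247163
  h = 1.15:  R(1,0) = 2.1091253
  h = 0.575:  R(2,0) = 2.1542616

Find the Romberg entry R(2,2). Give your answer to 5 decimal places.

2.16922

R(1,1) = 2.1091253 + (2.1091253 − 1.9247163)/3 = 2.1705950
R(2,1) = 2.1542616 + (2.1542616 − 2.1091253)/3 = 2.1693070
R(2,2) = (16·2.1693070 − 2.1705950) / 15 = 2.1692211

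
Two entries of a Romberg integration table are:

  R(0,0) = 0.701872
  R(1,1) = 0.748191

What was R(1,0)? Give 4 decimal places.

From R(1,1) = (4·R(1,0) − R(0,0))/3, solve for R(1,0):
4·R(1,0) = 3·0.748191 + 0.701872 = 2.946445
R(1,0) = 0.736611

0.7366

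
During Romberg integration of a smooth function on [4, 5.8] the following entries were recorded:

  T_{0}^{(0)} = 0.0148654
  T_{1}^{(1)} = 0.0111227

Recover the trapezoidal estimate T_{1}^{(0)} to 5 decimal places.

0.01206

From T_{1}^{(1)} = (4·T_{1}^{(0)} − T_{0}^{(0)})/3, solve for T_{1}^{(0)}:
4·T_{1}^{(0)} = 3·0.0111227 + 0.0148654 = 0.0482335
T_{1}^{(0)} = 0.0120584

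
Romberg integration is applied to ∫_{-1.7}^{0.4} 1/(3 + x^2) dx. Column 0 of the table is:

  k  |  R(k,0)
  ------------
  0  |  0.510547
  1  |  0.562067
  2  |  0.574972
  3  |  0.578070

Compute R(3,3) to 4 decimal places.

0.5791

Richardson extrapolation on the trapezoidal column (denominator 4−1=3):
R(1,1) = 0.562067 + (0.562067 − 0.510547)/3 = 0.579240
R(2,1) = 0.574972 + (0.574972 − 0.562067)/3 = 0.579274
R(3,1) = (4·0.578070 − 0.574972) / 3 = 0.579103
R(2,2) = 0.579274 + (0.579274 − 0.579240)/15 = 0.579276
R(3,2) = (16·0.579103 − 0.579274) / 15 = 0.579092
R(3,3) = 0.579092 + (0.579092 − 0.579276)/63 = 0.579089
(Column j=1 coincides with Simpson's rule on the same nodes.)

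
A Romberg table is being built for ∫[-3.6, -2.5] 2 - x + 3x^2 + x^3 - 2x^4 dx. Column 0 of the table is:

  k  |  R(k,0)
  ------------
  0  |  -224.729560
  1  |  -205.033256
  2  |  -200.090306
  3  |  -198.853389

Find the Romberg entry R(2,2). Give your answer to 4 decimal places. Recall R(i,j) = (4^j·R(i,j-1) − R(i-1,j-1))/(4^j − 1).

-198.4410

R(1,1) = -205.033256 + (-205.033256 − (-224.729560))/3 = -198.467821
R(2,1) = -200.090306 + (-200.090306 − (-205.033256))/3 = -198.442656
R(2,2) = -198.442656 + (-198.442656 − (-198.467821))/15 = -198.440978
(Column j=1 coincides with Simpson's rule on the same nodes.)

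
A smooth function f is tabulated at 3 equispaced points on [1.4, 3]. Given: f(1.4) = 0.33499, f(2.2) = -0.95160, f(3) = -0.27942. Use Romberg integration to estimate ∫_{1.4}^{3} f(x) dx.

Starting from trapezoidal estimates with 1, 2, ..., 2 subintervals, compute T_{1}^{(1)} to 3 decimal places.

T_{0}^{(0)} (trapezoid, 1 panel, h=1.6000): 0.04446
T_{1}^{(0)} (trapezoid, 2 panels, h=0.8000): -0.73905
T_{1}^{(1)} = -0.73905 + (-0.73905 − 0.04446)/3 = -1.00022

-1.000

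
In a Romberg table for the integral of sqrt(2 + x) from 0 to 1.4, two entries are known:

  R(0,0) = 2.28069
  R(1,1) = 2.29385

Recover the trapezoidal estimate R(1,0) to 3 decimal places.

2.291

From R(1,1) = (4·R(1,0) − R(0,0))/3, solve for R(1,0):
4·R(1,0) = 3·2.29385 + 2.28069 = 9.16224
R(1,0) = 2.29056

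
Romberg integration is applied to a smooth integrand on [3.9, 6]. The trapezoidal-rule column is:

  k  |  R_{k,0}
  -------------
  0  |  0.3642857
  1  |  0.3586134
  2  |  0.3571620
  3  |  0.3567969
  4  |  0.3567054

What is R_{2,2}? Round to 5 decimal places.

0.35668

Richardson extrapolation on the trapezoidal column (denominator 4−1=3):
R_{1,1} = (4·0.3586134 − 0.3642857) / 3 = 0.3567226
R_{2,1} = (4·0.3571620 − 0.3586134) / 3 = 0.3566782
R_{2,2} = (16·0.3566782 − 0.3567226) / 15 = 0.3566752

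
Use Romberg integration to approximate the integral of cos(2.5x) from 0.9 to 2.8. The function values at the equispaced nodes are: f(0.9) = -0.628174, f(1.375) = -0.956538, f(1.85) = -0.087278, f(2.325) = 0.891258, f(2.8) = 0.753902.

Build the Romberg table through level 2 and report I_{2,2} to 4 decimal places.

-0.0476

I_{0,0} (trapezoid, 1 panel, h=1.9000): 0.119442
I_{1,0} (trapezoid, 2 panels, h=0.9500): -0.023193
I_{2,0} (trapezoid, 4 panels, h=0.4750): -0.042605
I_{1,1} = -0.023193 + (-0.023193 − 0.119442)/3 = -0.070738
I_{2,1} = -0.042605 + (-0.042605 − (-0.023193))/3 = -0.049076
I_{2,2} = -0.049076 + (-0.049076 − (-0.070738))/15 = -0.047632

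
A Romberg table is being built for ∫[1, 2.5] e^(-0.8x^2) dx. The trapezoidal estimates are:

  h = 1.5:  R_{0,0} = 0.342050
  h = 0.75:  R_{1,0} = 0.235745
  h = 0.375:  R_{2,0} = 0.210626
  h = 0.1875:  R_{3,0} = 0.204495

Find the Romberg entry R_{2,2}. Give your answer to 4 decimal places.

Richardson extrapolation on the trapezoidal column (denominator 4−1=3):
R_{1,1} = 0.235745 + (0.235745 − 0.342050)/3 = 0.200310
R_{2,1} = 0.210626 + (0.210626 − 0.235745)/3 = 0.202253
R_{2,2} = (16·0.202253 − 0.200310) / 15 = 0.202383

0.2024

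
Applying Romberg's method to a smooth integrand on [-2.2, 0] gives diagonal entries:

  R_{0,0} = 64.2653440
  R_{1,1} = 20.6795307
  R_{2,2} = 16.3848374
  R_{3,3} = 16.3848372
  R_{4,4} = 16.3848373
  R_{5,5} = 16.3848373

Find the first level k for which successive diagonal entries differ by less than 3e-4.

|R_{1,1} − R_{0,0}| = 43.5858133 ≥ 3e-4
|R_{2,2} − R_{1,1}| = 4.2946933 ≥ 3e-4
|R_{3,3} − R_{2,2}| = 0.0000002 < 3e-4

k = 3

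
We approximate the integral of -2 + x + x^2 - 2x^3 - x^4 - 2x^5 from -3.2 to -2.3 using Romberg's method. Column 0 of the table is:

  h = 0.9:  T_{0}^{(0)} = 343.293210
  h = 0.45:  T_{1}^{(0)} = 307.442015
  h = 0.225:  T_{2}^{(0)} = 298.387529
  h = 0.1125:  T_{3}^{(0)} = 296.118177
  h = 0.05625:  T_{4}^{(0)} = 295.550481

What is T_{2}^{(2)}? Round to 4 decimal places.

295.3612

Richardson extrapolation on the trapezoidal column (denominator 4−1=3):
T_{1}^{(1)} = (4·307.442015 − 343.293210) / 3 = 295.491617
T_{2}^{(1)} = 298.387529 + (298.387529 − 307.442015)/3 = 295.369367
T_{2}^{(2)} = (16·295.369367 − 295.491617) / 15 = 295.361217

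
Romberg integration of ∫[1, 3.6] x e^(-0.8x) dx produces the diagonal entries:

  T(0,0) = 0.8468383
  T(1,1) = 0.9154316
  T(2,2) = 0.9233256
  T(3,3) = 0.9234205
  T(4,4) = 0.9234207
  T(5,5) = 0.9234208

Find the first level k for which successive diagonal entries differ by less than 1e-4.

k = 3

|T(1,1) − T(0,0)| = 0.0685933 ≥ 1e-4
|T(2,2) − T(1,1)| = 0.0078940 ≥ 1e-4
|T(3,3) − T(2,2)| = 0.0000949 < 1e-4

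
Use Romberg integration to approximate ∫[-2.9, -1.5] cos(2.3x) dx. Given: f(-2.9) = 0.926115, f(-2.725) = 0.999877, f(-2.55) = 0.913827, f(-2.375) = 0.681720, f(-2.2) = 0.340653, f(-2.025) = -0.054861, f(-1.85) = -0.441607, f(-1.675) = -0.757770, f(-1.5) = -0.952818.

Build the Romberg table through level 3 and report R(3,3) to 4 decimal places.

0.2960

R(0,0) (trapezoid, 1 panel, h=1.4000): -0.018692
R(1,0) (trapezoid, 2 panels, h=0.7000): 0.229111
R(2,0) (trapezoid, 4 panels, h=0.3500): 0.279833
R(3,0) (trapezoid, 8 panels, h=0.1750): 0.291985
R(1,1) = 0.229111 + (0.229111 − (-0.018692))/3 = 0.311712
R(2,1) = 0.279833 + (0.279833 − 0.229111)/3 = 0.296740
R(3,1) = 0.291985 + (0.291985 − 0.279833)/3 = 0.296036
R(2,2) = 0.296740 + (0.296740 − 0.311712)/15 = 0.295742
R(3,2) = 0.296036 + (0.296036 − 0.296740)/15 = 0.295989
R(3,3) = 0.295989 + (0.295989 − 0.295742)/63 = 0.295993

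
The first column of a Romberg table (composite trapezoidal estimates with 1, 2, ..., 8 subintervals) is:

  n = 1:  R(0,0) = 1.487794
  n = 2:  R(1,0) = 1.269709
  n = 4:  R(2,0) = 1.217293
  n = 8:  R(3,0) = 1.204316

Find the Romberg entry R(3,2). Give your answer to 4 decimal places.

R(2,1) = 1.217293 + (1.217293 − 1.269709)/3 = 1.199821
R(3,1) = (4·1.204316 − 1.217293) / 3 = 1.199990
R(3,2) = 1.199990 + (1.199990 − 1.199821)/15 = 1.200001

1.2000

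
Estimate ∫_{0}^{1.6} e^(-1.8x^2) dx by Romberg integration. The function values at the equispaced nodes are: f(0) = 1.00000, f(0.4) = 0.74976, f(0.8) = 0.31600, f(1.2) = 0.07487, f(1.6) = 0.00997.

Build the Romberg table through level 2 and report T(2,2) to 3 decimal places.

T(0,0) (trapezoid, 1 panel, h=1.6000): 0.80798
T(1,0) (trapezoid, 2 panels, h=0.8000): 0.65679
T(2,0) (trapezoid, 4 panels, h=0.4000): 0.65825
T(1,1) = 0.65679 + (0.65679 − 0.80798)/3 = 0.60639
T(2,1) = 0.65825 + (0.65825 − 0.65679)/3 = 0.65874
T(2,2) = 0.65874 + (0.65874 − 0.60639)/15 = 0.66223

0.662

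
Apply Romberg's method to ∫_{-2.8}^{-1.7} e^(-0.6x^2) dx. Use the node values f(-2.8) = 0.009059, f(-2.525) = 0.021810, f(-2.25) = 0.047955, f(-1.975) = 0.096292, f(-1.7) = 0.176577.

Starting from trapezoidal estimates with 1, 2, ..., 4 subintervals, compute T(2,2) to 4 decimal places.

T(0,0) (trapezoid, 1 panel, h=1.1000): 0.102100
T(1,0) (trapezoid, 2 panels, h=0.5500): 0.077425
T(2,0) (trapezoid, 4 panels, h=0.2750): 0.071191
T(1,1) = 0.077425 + (0.077425 − 0.102100)/3 = 0.069200
T(2,1) = 0.071191 + (0.071191 − 0.077425)/3 = 0.069113
T(2,2) = 0.069113 + (0.069113 − 0.069200)/15 = 0.069107

0.0691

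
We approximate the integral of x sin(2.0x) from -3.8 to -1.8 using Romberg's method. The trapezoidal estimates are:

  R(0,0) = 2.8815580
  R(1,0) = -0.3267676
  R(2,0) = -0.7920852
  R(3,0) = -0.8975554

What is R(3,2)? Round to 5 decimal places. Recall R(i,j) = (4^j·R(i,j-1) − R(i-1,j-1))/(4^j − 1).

-0.93175

Richardson extrapolation on the trapezoidal column (denominator 4−1=3):
R(2,1) = -0.7920852 + (-0.7920852 − (-0.3267676))/3 = -0.9471911
R(3,1) = (4·(-0.8975554) − (-0.7920852)) / 3 = -0.9327121
R(3,2) = -0.9327121 + (-0.9327121 − (-0.9471911))/15 = -0.9317468
(Column j=1 coincides with Simpson's rule on the same nodes.)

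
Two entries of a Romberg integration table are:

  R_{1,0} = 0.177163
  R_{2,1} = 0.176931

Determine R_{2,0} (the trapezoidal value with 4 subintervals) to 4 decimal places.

0.1770

From R_{2,1} = (4·R_{2,0} − R_{1,0})/3, solve for R_{2,0}:
4·R_{2,0} = 3·0.176931 + 0.177163 = 0.707956
R_{2,0} = 0.176989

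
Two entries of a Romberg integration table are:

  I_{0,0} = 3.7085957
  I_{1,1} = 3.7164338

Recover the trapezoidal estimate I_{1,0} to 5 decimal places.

3.71447

From I_{1,1} = (4·I_{1,0} − I_{0,0})/3, solve for I_{1,0}:
4·I_{1,0} = 3·3.7164338 + 3.7085957 = 14.8578971
I_{1,0} = 3.7144743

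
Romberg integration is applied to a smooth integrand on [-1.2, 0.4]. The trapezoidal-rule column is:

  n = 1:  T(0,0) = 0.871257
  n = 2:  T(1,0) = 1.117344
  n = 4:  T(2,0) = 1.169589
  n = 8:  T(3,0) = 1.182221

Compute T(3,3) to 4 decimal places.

T(1,1) = 1.117344 + (1.117344 − 0.871257)/3 = 1.199373
T(2,1) = (4·1.169589 − 1.117344) / 3 = 1.187004
T(3,1) = (4·1.182221 − 1.169589) / 3 = 1.186432
T(2,2) = (16·1.187004 − 1.199373) / 15 = 1.186179
T(3,2) = (16·1.186432 − 1.187004) / 15 = 1.186394
T(3,3) = 1.186394 + (1.186394 − 1.186179)/63 = 1.186397

1.1864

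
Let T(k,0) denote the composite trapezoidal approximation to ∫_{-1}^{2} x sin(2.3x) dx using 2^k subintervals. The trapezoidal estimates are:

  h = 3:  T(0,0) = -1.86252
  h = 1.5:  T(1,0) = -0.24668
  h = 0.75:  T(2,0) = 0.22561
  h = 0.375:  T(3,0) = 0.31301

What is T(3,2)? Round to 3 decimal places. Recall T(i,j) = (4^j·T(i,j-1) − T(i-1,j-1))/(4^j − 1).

0.339

Richardson extrapolation on the trapezoidal column (denominator 4−1=3):
T(2,1) = (4·0.22561 − (-0.24668)) / 3 = 0.38304
T(3,1) = (4·0.31301 − 0.22561) / 3 = 0.34214
T(3,2) = (16·0.34214 − 0.38304) / 15 = 0.33941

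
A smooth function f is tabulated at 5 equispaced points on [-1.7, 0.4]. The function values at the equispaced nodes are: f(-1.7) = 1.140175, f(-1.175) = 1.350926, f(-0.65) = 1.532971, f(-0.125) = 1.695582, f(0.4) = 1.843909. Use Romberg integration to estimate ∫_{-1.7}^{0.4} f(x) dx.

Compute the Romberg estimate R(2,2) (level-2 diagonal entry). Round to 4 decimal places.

3.1914

R(0,0) (trapezoid, 1 panel, h=2.1000): 3.133288
R(1,0) (trapezoid, 2 panels, h=1.0500): 3.176264
R(2,0) (trapezoid, 4 panels, h=0.5250): 3.187549
R(1,1) = 3.176264 + (3.176264 − 3.133288)/3 = 3.190589
R(2,1) = 3.187549 + (3.187549 − 3.176264)/3 = 3.191311
R(2,2) = 3.191311 + (3.191311 − 3.190589)/15 = 3.191359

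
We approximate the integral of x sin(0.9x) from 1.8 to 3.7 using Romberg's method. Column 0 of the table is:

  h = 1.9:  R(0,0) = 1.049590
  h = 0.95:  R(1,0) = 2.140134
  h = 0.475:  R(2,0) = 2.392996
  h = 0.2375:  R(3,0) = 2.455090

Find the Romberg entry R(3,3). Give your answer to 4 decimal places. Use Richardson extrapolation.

R(1,1) = (4·2.140134 − 1.049590) / 3 = 2.503649
R(2,1) = 2.392996 + (2.392996 − 2.140134)/3 = 2.477283
R(3,1) = (4·2.455090 − 2.392996) / 3 = 2.475788
R(2,2) = 2.477283 + (2.477283 − 2.503649)/15 = 2.475525
R(3,2) = (16·2.475788 − 2.477283) / 15 = 2.475688
R(3,3) = (64·2.475688 − 2.475525) / 63 = 2.475691
(Column j=1 coincides with Simpson's rule on the same nodes.)

2.4757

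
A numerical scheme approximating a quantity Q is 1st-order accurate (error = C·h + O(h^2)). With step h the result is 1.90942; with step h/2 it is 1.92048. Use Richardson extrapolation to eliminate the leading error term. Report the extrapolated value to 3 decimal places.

1.932

Extrapolated value = (2·A(h/2) − A(h)) / (2 − 1)
= (2·1.92048 − 1.90942) / 1
= 1.93154 / 1 = 1.93154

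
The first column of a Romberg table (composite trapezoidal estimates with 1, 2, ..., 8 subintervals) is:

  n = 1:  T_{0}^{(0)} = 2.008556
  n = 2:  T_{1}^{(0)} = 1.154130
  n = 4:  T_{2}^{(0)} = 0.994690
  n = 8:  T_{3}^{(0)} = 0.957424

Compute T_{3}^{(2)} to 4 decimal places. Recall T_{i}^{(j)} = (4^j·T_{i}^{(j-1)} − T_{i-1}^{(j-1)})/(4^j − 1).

Richardson extrapolation on the trapezoidal column (denominator 4−1=3):
T_{2}^{(1)} = (4·0.994690 − 1.154130) / 3 = 0.941543
T_{3}^{(1)} = (4·0.957424 − 0.994690) / 3 = 0.945002
T_{3}^{(2)} = 0.945002 + (0.945002 − 0.941543)/15 = 0.945233
(Column j=1 coincides with Simpson's rule on the same nodes.)

0.9452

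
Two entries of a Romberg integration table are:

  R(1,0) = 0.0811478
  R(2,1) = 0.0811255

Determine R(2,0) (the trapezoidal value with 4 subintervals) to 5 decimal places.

From R(2,1) = (4·R(2,0) − R(1,0))/3, solve for R(2,0):
4·R(2,0) = 3·0.0811255 + 0.0811478 = 0.3245243
R(2,0) = 0.0811311

0.08113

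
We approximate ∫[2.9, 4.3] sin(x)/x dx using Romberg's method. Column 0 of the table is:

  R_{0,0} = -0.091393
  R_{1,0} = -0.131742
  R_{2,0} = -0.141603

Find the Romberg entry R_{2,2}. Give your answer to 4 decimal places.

-0.1449

Richardson extrapolation on the trapezoidal column (denominator 4−1=3):
R_{1,1} = -0.131742 + (-0.131742 − (-0.091393))/3 = -0.145192
R_{2,1} = -0.141603 + (-0.141603 − (-0.131742))/3 = -0.144890
R_{2,2} = -0.144890 + (-0.144890 − (-0.145192))/15 = -0.144870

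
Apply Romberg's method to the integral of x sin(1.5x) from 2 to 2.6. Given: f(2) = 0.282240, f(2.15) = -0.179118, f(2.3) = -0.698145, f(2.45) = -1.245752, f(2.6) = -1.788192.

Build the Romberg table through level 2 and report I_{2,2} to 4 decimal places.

I_{0,0} (trapezoid, 1 panel, h=0.6000): -0.451786
I_{1,0} (trapezoid, 2 panels, h=0.3000): -0.435336
I_{2,0} (trapezoid, 4 panels, h=0.1500): -0.431399
I_{1,1} = -0.435336 + (-0.435336 − (-0.451786))/3 = -0.429853
I_{2,1} = -0.431399 + (-0.431399 − (-0.435336))/3 = -0.430087
I_{2,2} = -0.430087 + (-0.430087 − (-0.429853))/15 = -0.430103

-0.4301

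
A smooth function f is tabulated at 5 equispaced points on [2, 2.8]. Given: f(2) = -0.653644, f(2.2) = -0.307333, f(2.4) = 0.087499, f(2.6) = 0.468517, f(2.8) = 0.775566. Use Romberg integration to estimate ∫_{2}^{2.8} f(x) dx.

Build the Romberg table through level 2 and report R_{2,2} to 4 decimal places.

0.0628

R_{0,0} (trapezoid, 1 panel, h=0.8000): 0.048769
R_{1,0} (trapezoid, 2 panels, h=0.4000): 0.059384
R_{2,0} (trapezoid, 4 panels, h=0.2000): 0.061929
R_{1,1} = 0.059384 + (0.059384 − 0.048769)/3 = 0.062922
R_{2,1} = 0.061929 + (0.061929 − 0.059384)/3 = 0.062777
R_{2,2} = 0.062777 + (0.062777 − 0.062922)/15 = 0.062767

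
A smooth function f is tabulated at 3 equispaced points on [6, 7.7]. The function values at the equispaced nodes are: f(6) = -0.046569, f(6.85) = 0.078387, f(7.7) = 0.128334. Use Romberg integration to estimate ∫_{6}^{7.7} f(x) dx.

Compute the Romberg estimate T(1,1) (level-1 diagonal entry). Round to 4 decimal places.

0.1120

T(0,0) (trapezoid, 1 panel, h=1.7000): 0.069500
T(1,0) (trapezoid, 2 panels, h=0.8500): 0.101379
T(1,1) = 0.101379 + (0.101379 − 0.069500)/3 = 0.112005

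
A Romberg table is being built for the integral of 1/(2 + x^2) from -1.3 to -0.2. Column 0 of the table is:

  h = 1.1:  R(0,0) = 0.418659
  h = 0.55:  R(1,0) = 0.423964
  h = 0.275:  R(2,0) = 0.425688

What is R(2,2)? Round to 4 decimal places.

R(1,1) = (4·0.423964 − 0.418659) / 3 = 0.425732
R(2,1) = (4·0.425688 − 0.423964) / 3 = 0.426263
R(2,2) = 0.426263 + (0.426263 − 0.425732)/15 = 0.426298

0.4263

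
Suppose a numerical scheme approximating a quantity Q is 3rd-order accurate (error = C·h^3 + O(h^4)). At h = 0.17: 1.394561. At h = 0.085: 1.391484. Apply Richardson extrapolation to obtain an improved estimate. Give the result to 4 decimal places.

The leading error scales as h^3; refining by a factor of 2 reduces it by 2^3 = 8.
Extrapolated value = (8·A(h/2) − A(h)) / (8 − 1)
= (8·1.391484 − 1.394561) / 7
= 9.737311 / 7 = 1.391044

1.3910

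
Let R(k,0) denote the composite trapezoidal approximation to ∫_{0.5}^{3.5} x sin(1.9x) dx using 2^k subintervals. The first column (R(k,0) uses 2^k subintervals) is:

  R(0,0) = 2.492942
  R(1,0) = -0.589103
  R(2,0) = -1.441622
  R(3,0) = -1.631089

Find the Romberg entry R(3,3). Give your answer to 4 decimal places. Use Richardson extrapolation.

R(1,1) = -0.589103 + (-0.589103 − 2.492942)/3 = -1.616451
R(2,1) = -1.441622 + (-1.441622 − (-0.589103))/3 = -1.725795
R(3,1) = -1.631089 + (-1.631089 − (-1.441622))/3 = -1.694245
R(2,2) = (16·(-1.725795) − (-1.616451)) / 15 = -1.733085
R(3,2) = -1.694245 + (-1.694245 − (-1.725795))/15 = -1.692142
R(3,3) = (64·(-1.692142) − (-1.733085)) / 63 = -1.691492

-1.6915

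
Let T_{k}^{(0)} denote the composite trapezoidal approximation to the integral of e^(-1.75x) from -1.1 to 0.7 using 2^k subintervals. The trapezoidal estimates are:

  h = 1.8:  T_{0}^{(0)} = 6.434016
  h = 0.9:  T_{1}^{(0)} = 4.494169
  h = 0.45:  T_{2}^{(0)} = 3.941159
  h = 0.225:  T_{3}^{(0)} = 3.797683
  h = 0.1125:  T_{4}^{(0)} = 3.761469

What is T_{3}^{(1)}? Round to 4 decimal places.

Richardson extrapolation on the trapezoidal column (denominator 4−1=3):
T_{3}^{(1)} = (4·3.797683 − 3.941159) / 3 = 3.749858

3.7499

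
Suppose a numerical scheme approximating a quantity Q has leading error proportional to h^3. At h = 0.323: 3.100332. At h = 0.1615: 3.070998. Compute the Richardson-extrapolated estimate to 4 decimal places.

Extrapolated value = (8·A(h/2) − A(h)) / (8 − 1)
= (8·3.070998 − 3.100332) / 7
= 21.467652 / 7 = 3.066807

3.0668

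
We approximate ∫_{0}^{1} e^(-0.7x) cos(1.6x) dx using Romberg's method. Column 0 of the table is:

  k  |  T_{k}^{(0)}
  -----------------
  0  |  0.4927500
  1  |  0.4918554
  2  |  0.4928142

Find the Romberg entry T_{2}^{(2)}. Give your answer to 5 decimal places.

0.49324

T_{1}^{(1)} = 0.4918554 + (0.4918554 − 0.4927500)/3 = 0.4915572
T_{2}^{(1)} = 0.4928142 + (0.4928142 − 0.4918554)/3 = 0.4931338
T_{2}^{(2)} = 0.4931338 + (0.4931338 − 0.4915572)/15 = 0.4932389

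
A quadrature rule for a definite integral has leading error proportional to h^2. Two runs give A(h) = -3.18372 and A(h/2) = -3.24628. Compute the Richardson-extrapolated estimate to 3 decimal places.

The leading error scales as h^2; refining by a factor of 2 reduces it by 2^2 = 4.
Extrapolated value = (4·A(h/2) − A(h)) / (4 − 1)
= (4·(-3.24628) − (-3.18372)) / 3
= -9.80140 / 3 = -3.26713

-3.267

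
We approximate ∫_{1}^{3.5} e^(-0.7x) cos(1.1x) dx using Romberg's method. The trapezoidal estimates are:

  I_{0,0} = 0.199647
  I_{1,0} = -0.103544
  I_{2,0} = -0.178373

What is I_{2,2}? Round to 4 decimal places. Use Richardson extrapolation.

I_{1,1} = -0.103544 + (-0.103544 − 0.199647)/3 = -0.204608
I_{2,1} = -0.178373 + (-0.178373 − (-0.103544))/3 = -0.203316
I_{2,2} = -0.203316 + (-0.203316 − (-0.204608))/15 = -0.203230
(Column j=1 coincides with Simpson's rule on the same nodes.)

-0.2032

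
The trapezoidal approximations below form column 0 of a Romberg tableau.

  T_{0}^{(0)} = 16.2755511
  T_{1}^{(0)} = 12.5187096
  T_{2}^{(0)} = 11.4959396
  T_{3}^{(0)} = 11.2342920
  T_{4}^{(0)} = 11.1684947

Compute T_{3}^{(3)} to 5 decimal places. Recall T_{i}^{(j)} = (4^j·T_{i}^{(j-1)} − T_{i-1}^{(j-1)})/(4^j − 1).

11.14653

Richardson extrapolation on the trapezoidal column (denominator 4−1=3):
T_{1}^{(1)} = (4·12.5187096 − 16.2755511) / 3 = 11.2664291
T_{2}^{(1)} = (4·11.4959396 − 12.5187096) / 3 = 11.1550163
T_{3}^{(1)} = 11.2342920 + (11.2342920 − 11.4959396)/3 = 11.1470761
T_{2}^{(2)} = 11.1550163 + (11.1550163 − 11.2664291)/15 = 11.1475888
T_{3}^{(2)} = 11.1470761 + (11.1470761 − 11.1550163)/15 = 11.1465468
T_{3}^{(3)} = (64·11.1465468 − 11.1475888) / 63 = 11.1465303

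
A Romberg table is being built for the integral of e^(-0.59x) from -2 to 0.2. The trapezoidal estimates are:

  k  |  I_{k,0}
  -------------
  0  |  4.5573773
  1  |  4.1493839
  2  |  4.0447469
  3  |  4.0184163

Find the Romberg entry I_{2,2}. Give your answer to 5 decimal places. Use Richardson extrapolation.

4.00963

I_{1,1} = 4.1493839 + (4.1493839 − 4.5573773)/3 = 4.0133861
I_{2,1} = 4.0447469 + (4.0447469 − 4.1493839)/3 = 4.0098679
I_{2,2} = (16·4.0098679 − 4.0133861) / 15 = 4.0096334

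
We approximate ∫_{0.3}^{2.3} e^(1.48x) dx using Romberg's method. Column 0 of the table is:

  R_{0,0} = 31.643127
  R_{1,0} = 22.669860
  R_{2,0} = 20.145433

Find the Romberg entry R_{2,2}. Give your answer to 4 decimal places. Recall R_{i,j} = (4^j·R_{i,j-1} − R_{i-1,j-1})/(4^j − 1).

19.2790

Richardson extrapolation on the trapezoidal column (denominator 4−1=3):
R_{1,1} = 22.669860 + (22.669860 − 31.643127)/3 = 19.678771
R_{2,1} = 20.145433 + (20.145433 − 22.669860)/3 = 19.303957
R_{2,2} = 19.303957 + (19.303957 − 19.678771)/15 = 19.278969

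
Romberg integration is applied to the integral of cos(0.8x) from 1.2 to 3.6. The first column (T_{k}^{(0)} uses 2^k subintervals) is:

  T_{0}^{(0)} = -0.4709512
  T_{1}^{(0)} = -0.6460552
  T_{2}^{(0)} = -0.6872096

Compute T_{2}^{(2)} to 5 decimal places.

-0.70069

Richardson extrapolation on the trapezoidal column (denominator 4−1=3):
T_{1}^{(1)} = -0.6460552 + (-0.6460552 − (-0.4709512))/3 = -0.7044232
T_{2}^{(1)} = (4·(-0.6872096) − (-0.6460552)) / 3 = -0.7009277
T_{2}^{(2)} = (16·(-0.7009277) − (-0.7044232)) / 15 = -0.7006947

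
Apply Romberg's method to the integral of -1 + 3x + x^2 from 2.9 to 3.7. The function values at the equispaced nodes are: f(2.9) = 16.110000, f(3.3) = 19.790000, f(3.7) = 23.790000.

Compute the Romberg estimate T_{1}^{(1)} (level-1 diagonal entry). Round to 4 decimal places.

T_{0}^{(0)} (trapezoid, 1 panel, h=0.8000): 15.960000
T_{1}^{(0)} (trapezoid, 2 panels, h=0.4000): 15.896000
T_{1}^{(1)} = 15.896000 + (15.896000 − 15.960000)/3 = 15.874667

15.8747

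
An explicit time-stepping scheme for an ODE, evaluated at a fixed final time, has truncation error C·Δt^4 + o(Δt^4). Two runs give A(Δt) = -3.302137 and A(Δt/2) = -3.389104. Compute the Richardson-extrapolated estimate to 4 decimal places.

The leading error scales as Δt^4; refining by a factor of 2 reduces it by 2^4 = 16.
Extrapolated value = (16·A(Δt/2) − A(Δt)) / (16 − 1)
= (16·(-3.389104) − (-3.302137)) / 15
= -50.923527 / 15 = -3.394902

-3.3949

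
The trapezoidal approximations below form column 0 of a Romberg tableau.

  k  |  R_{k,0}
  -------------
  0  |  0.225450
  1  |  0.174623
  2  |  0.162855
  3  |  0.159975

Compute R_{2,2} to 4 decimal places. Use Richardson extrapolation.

R_{1,1} = (4·0.174623 − 0.225450) / 3 = 0.157681
R_{2,1} = (4·0.162855 − 0.174623) / 3 = 0.158932
R_{2,2} = (16·0.158932 − 0.157681) / 15 = 0.159015

0.1590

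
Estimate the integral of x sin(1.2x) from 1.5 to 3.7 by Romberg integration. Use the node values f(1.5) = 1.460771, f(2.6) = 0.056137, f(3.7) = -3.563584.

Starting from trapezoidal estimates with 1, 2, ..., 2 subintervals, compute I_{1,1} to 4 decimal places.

I_{0,0} (trapezoid, 1 panel, h=2.2000): -2.313094
I_{1,0} (trapezoid, 2 panels, h=1.1000): -1.094796
I_{1,1} = -1.094796 + (-1.094796 − (-2.313094))/3 = -0.688697

-0.6887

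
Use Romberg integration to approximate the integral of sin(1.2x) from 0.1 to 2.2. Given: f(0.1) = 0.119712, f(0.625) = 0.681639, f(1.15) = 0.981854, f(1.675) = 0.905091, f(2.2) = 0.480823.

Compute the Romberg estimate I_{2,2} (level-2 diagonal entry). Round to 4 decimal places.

I_{0,0} (trapezoid, 1 panel, h=2.1000): 0.630562
I_{1,0} (trapezoid, 2 panels, h=1.0500): 1.346228
I_{2,0} (trapezoid, 4 panels, h=0.5250): 1.506147
I_{1,1} = 1.346228 + (1.346228 − 0.630562)/3 = 1.584783
I_{2,1} = 1.506147 + (1.506147 − 1.346228)/3 = 1.559453
I_{2,2} = 1.559453 + (1.559453 − 1.584783)/15 = 1.557764

1.5578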